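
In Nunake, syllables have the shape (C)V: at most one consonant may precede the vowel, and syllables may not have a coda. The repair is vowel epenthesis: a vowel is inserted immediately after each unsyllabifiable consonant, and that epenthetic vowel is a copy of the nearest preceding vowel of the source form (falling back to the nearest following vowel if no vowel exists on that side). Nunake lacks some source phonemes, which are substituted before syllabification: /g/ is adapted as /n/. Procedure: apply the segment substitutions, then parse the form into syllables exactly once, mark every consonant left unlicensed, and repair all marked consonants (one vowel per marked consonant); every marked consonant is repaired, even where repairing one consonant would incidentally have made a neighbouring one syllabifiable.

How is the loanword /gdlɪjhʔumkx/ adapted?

nɪdɪlɪjɪhɪʔumukuxu

Substitution: /g/ → /n/, giving /ndlɪjhʔumkx/.
Syllabifying with onset maximization leaves /n/, /d/, /j/, /h/, /m/, /k/, /x/ stranded (no codas are permitted; onsets are limited to one consonant).
Epenthesis after each stranded consonant: /n/ → /nɪ/, /d/ → /dɪ/, /j/ → /jɪ/, /h/ → /hɪ/, /m/ → /mu/, /k/ → /ku/, /x/ → /xu/.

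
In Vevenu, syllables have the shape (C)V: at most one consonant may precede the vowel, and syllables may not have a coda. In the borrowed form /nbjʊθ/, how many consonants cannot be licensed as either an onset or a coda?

3

Syllabifying with onset maximization leaves /n/, /b/, /θ/ stranded (no codas are permitted; onsets are limited to one consonant).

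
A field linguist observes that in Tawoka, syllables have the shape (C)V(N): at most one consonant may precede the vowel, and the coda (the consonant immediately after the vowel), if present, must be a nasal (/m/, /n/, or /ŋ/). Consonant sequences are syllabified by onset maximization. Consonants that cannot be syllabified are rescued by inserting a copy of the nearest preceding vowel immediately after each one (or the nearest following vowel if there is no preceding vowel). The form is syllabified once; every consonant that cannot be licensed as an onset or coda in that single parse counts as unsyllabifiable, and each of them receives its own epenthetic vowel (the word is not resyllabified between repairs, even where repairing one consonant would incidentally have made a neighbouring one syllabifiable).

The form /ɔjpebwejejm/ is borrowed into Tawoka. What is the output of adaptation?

ɔjɔpebewejejeme

The consonants /j/, /b/, /j/, /m/ cannot be parsed into a legal (C)V(N) syllable (only a nasal (/m/, /n/, or /ŋ/) is licensed in coda position; onsets are limited to one consonant).
Inserting the epenthetic vowel yields /j/ → /jɔ/, /b/ → /be/, /j/ → /je/, /m/ → /me/.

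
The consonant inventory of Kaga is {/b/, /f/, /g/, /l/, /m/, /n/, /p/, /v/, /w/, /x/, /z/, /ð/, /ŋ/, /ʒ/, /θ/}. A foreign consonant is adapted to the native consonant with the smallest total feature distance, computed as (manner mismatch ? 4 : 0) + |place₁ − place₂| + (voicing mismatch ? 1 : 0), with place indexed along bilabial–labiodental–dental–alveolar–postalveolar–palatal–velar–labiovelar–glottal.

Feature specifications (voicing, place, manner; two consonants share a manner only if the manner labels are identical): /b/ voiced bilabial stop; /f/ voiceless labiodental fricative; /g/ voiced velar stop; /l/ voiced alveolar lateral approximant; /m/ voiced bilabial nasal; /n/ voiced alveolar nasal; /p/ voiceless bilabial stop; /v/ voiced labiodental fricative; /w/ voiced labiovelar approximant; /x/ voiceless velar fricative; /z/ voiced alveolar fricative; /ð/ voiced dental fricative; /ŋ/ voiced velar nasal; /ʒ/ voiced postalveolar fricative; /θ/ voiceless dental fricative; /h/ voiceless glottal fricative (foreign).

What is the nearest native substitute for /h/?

/x/ is closest: same manner (fricative), place distance 2 (glottal→velar), same voicing; total 2. Next closest is /ʒ/ at distance 5.

x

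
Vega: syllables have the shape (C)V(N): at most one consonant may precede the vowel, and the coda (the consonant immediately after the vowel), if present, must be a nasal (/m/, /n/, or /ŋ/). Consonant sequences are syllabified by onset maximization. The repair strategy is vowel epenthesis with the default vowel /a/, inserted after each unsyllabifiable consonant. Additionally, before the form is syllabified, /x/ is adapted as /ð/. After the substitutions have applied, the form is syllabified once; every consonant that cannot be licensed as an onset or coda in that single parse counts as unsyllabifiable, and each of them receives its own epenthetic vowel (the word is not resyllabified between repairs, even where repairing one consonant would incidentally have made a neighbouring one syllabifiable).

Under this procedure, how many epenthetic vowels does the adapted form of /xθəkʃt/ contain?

After substitution the input is /ðθəkʃt/.
The unsyllabifiable consonants are /ð/, /k/, /ʃ/, /t/; each receives one epenthetic vowel.

4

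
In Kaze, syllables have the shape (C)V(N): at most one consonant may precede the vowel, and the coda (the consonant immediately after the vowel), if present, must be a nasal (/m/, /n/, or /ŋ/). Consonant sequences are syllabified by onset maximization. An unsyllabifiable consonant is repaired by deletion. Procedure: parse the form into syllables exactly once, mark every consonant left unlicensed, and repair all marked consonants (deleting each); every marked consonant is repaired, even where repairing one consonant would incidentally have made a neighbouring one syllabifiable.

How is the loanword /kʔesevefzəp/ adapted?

ʔesevezə

The consonants /k/, /f/, /p/ cannot be parsed into a legal (C)V(N) syllable (only a nasal (/m/, /n/, or /ŋ/) is licensed in coda position; onsets are limited to one consonant).
Deletion applies to /k/, /f/, /p/.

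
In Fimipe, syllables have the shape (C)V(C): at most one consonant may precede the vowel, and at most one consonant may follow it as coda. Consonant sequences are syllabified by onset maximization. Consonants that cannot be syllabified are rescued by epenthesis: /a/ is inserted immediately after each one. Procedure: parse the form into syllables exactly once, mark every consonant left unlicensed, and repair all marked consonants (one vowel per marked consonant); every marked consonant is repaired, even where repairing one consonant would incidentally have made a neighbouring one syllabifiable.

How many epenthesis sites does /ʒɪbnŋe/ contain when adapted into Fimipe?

The unsyllabifiable consonants are /n/; each receives one epenthetic vowel.

1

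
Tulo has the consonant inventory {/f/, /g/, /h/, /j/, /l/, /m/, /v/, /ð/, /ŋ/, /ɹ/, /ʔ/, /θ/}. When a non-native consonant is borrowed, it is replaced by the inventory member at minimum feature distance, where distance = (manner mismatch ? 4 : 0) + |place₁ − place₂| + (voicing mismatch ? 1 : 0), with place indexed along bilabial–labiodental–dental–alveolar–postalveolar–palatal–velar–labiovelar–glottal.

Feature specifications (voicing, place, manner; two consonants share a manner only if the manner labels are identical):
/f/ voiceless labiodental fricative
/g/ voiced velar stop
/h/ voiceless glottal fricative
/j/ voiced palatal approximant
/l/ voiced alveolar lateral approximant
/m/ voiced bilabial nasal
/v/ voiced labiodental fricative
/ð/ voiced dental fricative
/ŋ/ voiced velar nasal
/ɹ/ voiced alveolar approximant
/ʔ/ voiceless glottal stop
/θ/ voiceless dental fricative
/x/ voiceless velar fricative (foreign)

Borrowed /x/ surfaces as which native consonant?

h

/h/ is closest: same manner (fricative), place distance 2 (velar→glottal), same voicing; total 2. Next closest is /θ/ at distance 4.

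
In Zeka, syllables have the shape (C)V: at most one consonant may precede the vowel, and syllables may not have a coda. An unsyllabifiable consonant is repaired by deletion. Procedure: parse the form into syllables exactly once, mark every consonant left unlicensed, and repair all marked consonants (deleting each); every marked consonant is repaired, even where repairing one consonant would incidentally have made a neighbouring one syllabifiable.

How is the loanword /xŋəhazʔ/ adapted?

ŋəha

Syllabifying with onset maximization leaves /x/, /z/, /ʔ/ stranded (no codas are permitted; onsets are limited to one consonant).
Deleting the stranded consonants removes /x/, /z/, /ʔ/.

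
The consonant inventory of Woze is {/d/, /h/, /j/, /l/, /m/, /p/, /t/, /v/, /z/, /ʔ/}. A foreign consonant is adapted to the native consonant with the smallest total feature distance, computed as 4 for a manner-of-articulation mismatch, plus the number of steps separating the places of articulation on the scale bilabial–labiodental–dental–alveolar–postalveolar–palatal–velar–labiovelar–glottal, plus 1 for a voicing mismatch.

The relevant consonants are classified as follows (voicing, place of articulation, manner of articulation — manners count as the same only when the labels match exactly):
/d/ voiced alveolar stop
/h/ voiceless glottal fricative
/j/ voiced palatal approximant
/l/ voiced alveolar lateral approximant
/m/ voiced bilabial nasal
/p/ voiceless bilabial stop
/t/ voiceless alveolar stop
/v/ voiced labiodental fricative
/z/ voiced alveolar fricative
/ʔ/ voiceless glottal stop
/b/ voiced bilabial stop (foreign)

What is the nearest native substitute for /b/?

p

/p/ is closest: same manner (stop), place distance 0 (bilabial→bilabial), voicing differs (+1); total 1. Next closest is /d/ at distance 3.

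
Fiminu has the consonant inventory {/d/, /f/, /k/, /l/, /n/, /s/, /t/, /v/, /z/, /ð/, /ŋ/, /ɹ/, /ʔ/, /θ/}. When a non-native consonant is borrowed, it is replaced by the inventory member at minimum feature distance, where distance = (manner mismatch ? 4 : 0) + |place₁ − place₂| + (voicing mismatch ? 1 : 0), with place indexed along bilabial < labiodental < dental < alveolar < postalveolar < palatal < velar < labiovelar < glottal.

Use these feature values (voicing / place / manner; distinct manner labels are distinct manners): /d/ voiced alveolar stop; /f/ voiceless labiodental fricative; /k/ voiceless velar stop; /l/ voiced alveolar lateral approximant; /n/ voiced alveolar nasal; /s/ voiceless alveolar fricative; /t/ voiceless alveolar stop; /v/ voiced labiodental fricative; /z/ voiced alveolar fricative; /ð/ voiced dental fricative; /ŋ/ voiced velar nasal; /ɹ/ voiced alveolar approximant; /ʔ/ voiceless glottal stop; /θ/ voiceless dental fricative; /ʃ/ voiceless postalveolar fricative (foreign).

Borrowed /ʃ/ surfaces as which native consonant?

s

/s/ is closest: same manner (fricative), place distance 1 (postalveolar→alveolar), same voicing; total 1. Next closest is /z/ at distance 2.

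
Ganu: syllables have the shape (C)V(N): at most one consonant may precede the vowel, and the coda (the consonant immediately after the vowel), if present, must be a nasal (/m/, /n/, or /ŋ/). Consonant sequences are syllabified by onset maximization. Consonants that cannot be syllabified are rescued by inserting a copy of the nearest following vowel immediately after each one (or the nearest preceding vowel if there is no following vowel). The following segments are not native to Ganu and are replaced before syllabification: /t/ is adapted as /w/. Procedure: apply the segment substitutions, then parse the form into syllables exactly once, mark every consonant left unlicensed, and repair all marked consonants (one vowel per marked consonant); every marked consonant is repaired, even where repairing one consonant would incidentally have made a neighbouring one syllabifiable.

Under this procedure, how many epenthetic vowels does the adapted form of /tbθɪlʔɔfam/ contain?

3

After substitution the input is /wbθɪlʔɔfam/.
The unsyllabifiable consonants are /w/, /b/, /l/; each receives one epenthetic vowel.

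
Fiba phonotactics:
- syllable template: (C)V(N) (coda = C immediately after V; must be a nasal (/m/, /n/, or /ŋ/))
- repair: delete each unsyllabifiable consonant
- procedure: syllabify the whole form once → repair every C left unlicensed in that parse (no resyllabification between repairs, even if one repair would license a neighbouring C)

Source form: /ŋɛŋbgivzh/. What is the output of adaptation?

ŋɛŋgi

Under (C)V(N), the unsyllabifiable consonants are /b/, /v/, /z/, /h/ (only a nasal (/m/, /n/, or /ŋ/) is licensed in coda position; onsets are limited to one consonant).
Deletion applies to /b/, /v/, /z/, /h/.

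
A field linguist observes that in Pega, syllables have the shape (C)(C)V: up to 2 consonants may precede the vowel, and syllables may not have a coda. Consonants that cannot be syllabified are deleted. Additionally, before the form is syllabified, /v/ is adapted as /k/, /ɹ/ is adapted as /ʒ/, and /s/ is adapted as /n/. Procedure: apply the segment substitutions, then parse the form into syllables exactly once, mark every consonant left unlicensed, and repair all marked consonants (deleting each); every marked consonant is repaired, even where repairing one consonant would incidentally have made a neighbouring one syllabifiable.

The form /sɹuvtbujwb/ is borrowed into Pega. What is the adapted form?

nʒutbu

Substitution: /s/ → /n/, /ɹ/ → /ʒ/, /v/ → /k/, giving /nʒuktbujwb/.
Under (C)(C)V, the unsyllabifiable consonants are /k/, /j/, /w/, /b/ (no codas are permitted; onsets may contain at most 2 consonants).
Each unlicensed consonant is deleted: /k/, /j/, /w/, /b/.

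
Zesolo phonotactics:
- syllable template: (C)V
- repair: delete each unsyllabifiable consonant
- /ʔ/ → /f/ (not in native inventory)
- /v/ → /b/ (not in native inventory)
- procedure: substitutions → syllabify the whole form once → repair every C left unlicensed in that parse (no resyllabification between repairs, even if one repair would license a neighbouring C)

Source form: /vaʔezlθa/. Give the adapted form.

bafeθa

Substitution: /v/ → /b/, /ʔ/ → /f/, giving /bafezlθa/.
Under (C)V, the unsyllabifiable consonants are /z/, /l/ (no codas are permitted; onsets are limited to one consonant).
Deletion applies to /z/, /l/.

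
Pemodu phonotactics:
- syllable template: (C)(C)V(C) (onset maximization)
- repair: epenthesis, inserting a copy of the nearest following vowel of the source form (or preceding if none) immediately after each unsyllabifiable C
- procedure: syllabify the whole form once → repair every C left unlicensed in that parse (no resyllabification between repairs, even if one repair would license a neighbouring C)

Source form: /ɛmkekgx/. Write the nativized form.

Under (C)(C)V(C), the unsyllabifiable consonants are /g/, /x/ (at most one coda consonant is licensed; onsets may contain at most 2 consonants).
Inserting the epenthetic vowel yields /g/ → /ge/, /x/ → /xe/.

ɛmkekgexe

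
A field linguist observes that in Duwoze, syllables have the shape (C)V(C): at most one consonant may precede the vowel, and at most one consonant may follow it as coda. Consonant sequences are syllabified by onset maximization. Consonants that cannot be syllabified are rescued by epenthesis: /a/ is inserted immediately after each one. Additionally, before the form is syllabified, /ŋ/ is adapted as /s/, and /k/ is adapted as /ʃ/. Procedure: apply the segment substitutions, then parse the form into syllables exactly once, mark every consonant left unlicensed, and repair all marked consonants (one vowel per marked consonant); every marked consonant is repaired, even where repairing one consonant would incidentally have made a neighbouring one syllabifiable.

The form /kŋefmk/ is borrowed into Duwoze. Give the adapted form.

ʃasefmaʃa

Substitution: /k/ → /ʃ/, /ŋ/ → /s/, giving /ʃsefmʃ/.
Syllabifying with onset maximization leaves /ʃ/, /m/, /ʃ/ stranded (at most one coda consonant is licensed; onsets are limited to one consonant).
Inserting the epenthetic vowel yields /ʃ/ → /ʃa/, /m/ → /ma/, /ʃ/ → /ʃa/.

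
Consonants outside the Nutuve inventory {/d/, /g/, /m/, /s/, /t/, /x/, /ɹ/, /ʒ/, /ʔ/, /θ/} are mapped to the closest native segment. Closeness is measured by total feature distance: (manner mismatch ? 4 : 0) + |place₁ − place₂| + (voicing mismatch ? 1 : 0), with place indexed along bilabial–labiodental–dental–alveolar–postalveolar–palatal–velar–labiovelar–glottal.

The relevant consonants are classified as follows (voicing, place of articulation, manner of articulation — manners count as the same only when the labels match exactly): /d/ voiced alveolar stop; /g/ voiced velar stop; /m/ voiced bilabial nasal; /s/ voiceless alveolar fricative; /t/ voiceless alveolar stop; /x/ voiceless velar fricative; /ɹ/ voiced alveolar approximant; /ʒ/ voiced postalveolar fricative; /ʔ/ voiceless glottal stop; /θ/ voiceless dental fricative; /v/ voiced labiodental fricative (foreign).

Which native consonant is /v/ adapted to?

/θ/ is closest: same manner (fricative), place distance 1 (labiodental→dental), voicing differs (+1); total 2. Next closest is /s/ at distance 3.

θ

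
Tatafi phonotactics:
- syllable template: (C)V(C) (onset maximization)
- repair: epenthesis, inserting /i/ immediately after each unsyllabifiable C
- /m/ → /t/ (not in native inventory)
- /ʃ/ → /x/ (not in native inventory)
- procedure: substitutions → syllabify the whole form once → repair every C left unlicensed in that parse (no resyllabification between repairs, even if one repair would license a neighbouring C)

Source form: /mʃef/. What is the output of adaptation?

tixef

Substitution: /m/ → /t/, /ʃ/ → /x/, giving /txef/.
Syllabifying with onset maximization leaves /t/ stranded (at most one coda consonant is licensed; onsets are limited to one consonant).
Epenthesis after each stranded consonant: /t/ → /ti/.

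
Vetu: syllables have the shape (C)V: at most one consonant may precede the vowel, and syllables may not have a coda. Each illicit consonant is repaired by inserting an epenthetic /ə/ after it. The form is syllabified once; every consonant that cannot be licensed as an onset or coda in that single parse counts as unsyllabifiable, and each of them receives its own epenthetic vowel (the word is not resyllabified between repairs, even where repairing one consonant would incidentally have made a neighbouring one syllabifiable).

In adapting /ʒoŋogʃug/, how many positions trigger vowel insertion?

The unsyllabifiable consonants are /g/, /g/; each receives one epenthetic vowel.

2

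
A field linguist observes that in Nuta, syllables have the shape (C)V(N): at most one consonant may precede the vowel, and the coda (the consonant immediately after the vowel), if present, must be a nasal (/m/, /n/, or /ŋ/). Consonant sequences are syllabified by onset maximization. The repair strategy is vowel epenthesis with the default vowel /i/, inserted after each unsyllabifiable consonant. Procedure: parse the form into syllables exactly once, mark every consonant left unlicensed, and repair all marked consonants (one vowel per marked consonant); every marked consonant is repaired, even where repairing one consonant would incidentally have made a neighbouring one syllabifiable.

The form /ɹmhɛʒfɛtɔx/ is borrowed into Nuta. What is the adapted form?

ɹimihɛʒifɛtɔxi

The consonants /ɹ/, /m/, /ʒ/, /x/ cannot be parsed into a legal (C)V(N) syllable (only a nasal (/m/, /n/, or /ŋ/) is licensed in coda position; onsets are limited to one consonant).
Each unlicensed consonant becomes the onset of a new syllable: /ɹ/ → /ɹi/, /m/ → /mi/, /ʒ/ → /ʒi/, /x/ → /xi/.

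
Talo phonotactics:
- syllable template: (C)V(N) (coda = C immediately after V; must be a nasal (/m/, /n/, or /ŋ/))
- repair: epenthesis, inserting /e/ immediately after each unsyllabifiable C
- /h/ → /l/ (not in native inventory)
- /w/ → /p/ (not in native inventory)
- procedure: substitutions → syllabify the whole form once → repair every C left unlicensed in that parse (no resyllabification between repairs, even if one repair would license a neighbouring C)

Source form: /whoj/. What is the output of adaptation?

Substitution: /w/ → /p/, /h/ → /l/, giving /ploj/.
Syllabifying with onset maximization leaves /p/, /j/ stranded (only a nasal (/m/, /n/, or /ŋ/) is licensed in coda position; onsets are limited to one consonant).
Each unlicensed consonant becomes the onset of a new syllable: /p/ → /pe/, /j/ → /je/.

peloje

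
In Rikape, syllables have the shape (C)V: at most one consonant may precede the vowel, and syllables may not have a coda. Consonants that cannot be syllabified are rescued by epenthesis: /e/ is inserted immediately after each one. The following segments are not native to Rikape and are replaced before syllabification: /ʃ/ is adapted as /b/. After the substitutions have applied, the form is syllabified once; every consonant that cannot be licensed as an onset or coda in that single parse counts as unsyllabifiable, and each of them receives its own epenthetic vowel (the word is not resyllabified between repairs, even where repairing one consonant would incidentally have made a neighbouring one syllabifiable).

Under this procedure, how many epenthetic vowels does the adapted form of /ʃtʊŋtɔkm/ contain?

After substitution the input is /btʊŋtɔkm/.
The unsyllabifiable consonants are /b/, /ŋ/, /k/, /m/; each receives one epenthetic vowel.

4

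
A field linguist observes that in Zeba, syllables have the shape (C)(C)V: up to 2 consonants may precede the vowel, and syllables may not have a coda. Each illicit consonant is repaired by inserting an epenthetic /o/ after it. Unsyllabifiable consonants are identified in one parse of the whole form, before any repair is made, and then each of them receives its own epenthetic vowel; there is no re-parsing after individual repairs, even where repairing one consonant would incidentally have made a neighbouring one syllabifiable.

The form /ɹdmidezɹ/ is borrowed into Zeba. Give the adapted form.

Under (C)(C)V, the unsyllabifiable consonants are /ɹ/, /z/, /ɹ/ (no codas are permitted; onsets may contain at most 2 consonants).
Inserting the epenthetic vowel yields /ɹ/ → /ɹo/, /z/ → /zo/, /ɹ/ → /ɹo/.

ɹodmidezoɹo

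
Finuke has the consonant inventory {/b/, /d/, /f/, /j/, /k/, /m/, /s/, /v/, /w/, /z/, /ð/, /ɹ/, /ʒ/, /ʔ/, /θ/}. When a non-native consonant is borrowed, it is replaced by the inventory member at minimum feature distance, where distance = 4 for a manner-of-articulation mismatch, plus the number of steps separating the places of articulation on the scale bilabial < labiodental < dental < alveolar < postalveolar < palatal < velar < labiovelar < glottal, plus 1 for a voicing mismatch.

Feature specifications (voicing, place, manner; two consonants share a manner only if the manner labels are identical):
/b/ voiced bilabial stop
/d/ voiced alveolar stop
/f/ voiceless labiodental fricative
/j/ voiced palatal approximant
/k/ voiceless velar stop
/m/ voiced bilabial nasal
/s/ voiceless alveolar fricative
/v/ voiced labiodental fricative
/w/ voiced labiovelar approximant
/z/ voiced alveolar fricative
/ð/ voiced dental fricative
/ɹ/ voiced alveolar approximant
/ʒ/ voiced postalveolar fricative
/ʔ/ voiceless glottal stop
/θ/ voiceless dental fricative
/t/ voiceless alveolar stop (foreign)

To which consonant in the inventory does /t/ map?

d

/d/ is closest: same manner (stop), place distance 0 (alveolar→alveolar), voicing differs (+1); total 1. Next closest is /k/ at distance 3.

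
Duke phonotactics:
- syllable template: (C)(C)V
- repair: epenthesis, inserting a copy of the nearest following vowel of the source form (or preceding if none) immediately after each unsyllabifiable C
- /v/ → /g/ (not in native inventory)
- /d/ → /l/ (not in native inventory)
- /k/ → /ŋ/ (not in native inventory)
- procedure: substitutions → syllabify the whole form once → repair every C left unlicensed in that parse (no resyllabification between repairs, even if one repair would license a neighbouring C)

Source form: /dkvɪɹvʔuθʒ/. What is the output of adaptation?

Substitution: /d/ → /l/, /k/ → /ŋ/, /v/ → /g/, giving /lŋgɪɹgʔuθʒ/.
Syllabifying with onset maximization leaves /l/, /ɹ/, /θ/, /ʒ/ stranded (no codas are permitted; onsets may contain at most 2 consonants).
Each unlicensed consonant becomes the onset of a new syllable: /l/ → /lɪ/, /ɹ/ → /ɹu/, /θ/ → /θu/, /ʒ/ → /ʒu/.

lɪŋgɪɹugʔuθuʒu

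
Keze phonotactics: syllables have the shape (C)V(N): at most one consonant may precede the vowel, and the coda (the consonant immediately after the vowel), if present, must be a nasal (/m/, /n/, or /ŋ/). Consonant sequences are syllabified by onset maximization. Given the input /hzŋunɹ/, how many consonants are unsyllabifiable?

3

The consonants /h/, /z/, /ɹ/ cannot be parsed into a legal (C)V(N) syllable (only a nasal (/m/, /n/, or /ŋ/) is licensed in coda position; onsets are limited to one consonant).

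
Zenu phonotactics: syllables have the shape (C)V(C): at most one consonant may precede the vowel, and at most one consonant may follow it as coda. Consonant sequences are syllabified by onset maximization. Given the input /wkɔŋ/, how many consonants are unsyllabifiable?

Syllabifying with onset maximization leaves /w/ stranded (at most one coda consonant is licensed; onsets are limited to one consonant).

1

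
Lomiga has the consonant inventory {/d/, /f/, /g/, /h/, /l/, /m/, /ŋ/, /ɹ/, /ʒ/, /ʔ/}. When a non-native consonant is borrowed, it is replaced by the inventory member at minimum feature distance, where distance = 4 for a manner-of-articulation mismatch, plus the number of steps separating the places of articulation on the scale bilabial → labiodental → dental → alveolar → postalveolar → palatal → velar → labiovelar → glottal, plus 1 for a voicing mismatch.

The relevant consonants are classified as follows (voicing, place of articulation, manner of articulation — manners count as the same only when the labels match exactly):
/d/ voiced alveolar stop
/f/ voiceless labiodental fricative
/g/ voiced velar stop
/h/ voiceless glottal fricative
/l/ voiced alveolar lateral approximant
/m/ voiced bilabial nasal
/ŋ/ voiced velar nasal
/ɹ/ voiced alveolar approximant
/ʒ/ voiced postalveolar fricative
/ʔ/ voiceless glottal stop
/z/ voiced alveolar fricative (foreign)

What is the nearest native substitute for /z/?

ʒ

/ʒ/ is closest: same manner (fricative), place distance 1 (alveolar→postalveolar), same voicing; total 1. Next closest is /f/ at distance 3.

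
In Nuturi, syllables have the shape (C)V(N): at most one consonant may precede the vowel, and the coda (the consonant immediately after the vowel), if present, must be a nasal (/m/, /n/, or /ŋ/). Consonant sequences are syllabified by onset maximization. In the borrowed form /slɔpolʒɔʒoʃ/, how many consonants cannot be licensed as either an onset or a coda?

The consonants /s/, /l/, /ʃ/ cannot be parsed into a legal (C)V(N) syllable (only a nasal (/m/, /n/, or /ŋ/) is licensed in coda position; onsets are limited to one consonant).

3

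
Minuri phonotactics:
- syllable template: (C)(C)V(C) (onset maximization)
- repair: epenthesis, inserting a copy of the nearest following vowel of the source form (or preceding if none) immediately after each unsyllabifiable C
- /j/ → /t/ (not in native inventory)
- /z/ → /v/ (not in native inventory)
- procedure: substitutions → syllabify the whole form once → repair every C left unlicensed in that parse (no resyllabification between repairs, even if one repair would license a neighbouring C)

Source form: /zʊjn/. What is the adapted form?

Substitution: /z/ → /v/, /j/ → /t/, giving /vʊtn/.
The consonants /n/ cannot be parsed into a legal (C)(C)V(C) syllable (at most one coda consonant is licensed; onsets may contain at most 2 consonants).
Epenthesis after each stranded consonant: /n/ → /nʊ/.

vʊtnʊ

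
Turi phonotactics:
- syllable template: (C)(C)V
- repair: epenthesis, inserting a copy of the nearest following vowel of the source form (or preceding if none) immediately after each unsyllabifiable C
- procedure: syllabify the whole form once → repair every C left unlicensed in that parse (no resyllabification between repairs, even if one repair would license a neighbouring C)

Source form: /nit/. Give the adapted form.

niti

Under (C)(C)V, the unsyllabifiable consonants are /t/ (no codas are permitted; onsets may contain at most 2 consonants).
Each unlicensed consonant becomes the onset of a new syllable: /t/ → /ti/.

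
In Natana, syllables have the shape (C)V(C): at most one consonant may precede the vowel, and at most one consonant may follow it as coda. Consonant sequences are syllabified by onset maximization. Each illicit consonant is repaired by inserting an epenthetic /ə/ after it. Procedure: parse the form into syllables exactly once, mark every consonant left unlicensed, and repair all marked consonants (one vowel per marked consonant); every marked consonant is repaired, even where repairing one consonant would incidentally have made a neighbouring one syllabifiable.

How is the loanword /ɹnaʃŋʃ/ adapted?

Under (C)V(C), the unsyllabifiable consonants are /ɹ/, /ŋ/, /ʃ/ (at most one coda consonant is licensed; onsets are limited to one consonant).
Each unlicensed consonant becomes the onset of a new syllable: /ɹ/ → /ɹə/, /ŋ/ → /ŋə/, /ʃ/ → /ʃə/.

ɹənaʃŋəʃə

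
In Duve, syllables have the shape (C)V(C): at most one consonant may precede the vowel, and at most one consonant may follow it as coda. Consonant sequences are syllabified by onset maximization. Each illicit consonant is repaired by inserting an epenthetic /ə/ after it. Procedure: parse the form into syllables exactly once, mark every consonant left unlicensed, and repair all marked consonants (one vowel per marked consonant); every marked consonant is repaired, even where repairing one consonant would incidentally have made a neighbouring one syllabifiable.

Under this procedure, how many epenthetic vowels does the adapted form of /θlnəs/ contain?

The unsyllabifiable consonants are /θ/, /l/; each receives one epenthetic vowel.

2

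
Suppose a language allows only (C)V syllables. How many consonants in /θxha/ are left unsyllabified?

Syllabifying with onset maximization leaves /θ/, /x/ stranded (no codas are permitted; onsets are limited to one consonant).

2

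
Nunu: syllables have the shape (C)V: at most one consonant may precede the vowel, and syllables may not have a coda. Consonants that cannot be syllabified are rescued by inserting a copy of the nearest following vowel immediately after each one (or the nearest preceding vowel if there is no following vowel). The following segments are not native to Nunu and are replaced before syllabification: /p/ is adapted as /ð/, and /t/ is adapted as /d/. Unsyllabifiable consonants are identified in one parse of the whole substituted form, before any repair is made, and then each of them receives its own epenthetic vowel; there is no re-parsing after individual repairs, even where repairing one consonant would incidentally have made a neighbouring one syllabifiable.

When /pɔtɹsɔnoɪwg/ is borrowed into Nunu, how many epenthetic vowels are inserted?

4

After substitution the input is /ðɔdɹsɔnoɪwg/.
The unsyllabifiable consonants are /d/, /ɹ/, /w/, /g/; each receives one epenthetic vowel.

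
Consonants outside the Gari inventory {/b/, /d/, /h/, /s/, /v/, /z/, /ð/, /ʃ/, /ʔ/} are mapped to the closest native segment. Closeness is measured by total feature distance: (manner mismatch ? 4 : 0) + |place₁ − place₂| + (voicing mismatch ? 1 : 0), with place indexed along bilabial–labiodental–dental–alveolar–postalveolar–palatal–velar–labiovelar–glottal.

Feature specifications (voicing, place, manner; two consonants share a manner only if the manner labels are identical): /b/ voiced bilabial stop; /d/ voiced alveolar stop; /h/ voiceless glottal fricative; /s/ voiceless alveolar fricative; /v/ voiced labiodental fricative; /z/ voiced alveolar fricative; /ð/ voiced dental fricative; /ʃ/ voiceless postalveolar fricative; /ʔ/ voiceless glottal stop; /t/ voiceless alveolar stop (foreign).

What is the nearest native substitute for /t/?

/d/ is closest: same manner (stop), place distance 0 (alveolar→alveolar), voicing differs (+1); total 1. Next closest is /b/ at distance 4.

d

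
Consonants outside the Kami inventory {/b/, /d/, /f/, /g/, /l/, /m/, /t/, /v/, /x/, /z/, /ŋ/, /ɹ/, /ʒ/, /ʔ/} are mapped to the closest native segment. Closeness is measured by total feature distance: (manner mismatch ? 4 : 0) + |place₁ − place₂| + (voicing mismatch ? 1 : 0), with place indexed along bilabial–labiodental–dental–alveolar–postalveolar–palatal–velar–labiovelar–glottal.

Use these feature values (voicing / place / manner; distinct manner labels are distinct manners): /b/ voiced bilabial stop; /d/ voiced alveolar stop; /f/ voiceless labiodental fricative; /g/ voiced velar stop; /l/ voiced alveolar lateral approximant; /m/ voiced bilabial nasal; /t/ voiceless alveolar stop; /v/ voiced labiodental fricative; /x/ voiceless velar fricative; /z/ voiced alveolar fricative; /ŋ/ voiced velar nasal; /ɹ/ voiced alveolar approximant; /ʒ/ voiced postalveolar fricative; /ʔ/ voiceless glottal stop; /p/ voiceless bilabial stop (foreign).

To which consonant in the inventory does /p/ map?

/b/ is closest: same manner (stop), place distance 0 (bilabial→bilabial), voicing differs (+1); total 1. Next closest is /t/ at distance 3.

b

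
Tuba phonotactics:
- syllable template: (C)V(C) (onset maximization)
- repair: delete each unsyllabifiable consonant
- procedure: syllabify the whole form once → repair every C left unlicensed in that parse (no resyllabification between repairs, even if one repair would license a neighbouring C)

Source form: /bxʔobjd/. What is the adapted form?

ʔob

Under (C)V(C), the unsyllabifiable consonants are /b/, /x/, /j/, /d/ (at most one coda consonant is licensed; onsets are limited to one consonant).
Each unlicensed consonant is deleted: /b/, /x/, /j/, /d/.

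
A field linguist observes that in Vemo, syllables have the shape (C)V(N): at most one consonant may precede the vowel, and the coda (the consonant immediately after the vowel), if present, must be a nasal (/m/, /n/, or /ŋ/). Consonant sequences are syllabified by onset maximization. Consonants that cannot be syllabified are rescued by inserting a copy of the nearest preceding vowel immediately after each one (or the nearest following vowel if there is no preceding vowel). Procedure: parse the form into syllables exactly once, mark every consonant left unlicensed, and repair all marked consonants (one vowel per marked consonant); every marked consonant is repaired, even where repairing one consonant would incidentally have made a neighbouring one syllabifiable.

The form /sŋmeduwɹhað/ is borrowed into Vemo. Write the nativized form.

Under (C)V(N), the unsyllabifiable consonants are /s/, /ŋ/, /w/, /ɹ/, /ð/ (only a nasal (/m/, /n/, or /ŋ/) is licensed in coda position; onsets are limited to one consonant).
Inserting the epenthetic vowel yields /s/ → /se/, /ŋ/ → /ŋe/, /w/ → /wu/, /ɹ/ → /ɹu/, /ð/ → /ða/.

seŋemeduwuɹuhaða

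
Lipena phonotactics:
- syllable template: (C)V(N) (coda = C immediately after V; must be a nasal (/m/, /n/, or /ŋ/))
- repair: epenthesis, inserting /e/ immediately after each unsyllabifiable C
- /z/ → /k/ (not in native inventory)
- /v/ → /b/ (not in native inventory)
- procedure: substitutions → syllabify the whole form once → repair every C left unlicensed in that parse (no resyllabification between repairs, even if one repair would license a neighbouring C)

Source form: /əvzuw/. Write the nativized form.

əbekuwe

Substitution: /v/ → /b/, /z/ → /k/, giving /əbkuw/.
The consonants /b/, /w/ cannot be parsed into a legal (C)V(N) syllable (only a nasal (/m/, /n/, or /ŋ/) is licensed in coda position; onsets are limited to one consonant).
Epenthesis after each stranded consonant: /b/ → /be/, /w/ → /we/.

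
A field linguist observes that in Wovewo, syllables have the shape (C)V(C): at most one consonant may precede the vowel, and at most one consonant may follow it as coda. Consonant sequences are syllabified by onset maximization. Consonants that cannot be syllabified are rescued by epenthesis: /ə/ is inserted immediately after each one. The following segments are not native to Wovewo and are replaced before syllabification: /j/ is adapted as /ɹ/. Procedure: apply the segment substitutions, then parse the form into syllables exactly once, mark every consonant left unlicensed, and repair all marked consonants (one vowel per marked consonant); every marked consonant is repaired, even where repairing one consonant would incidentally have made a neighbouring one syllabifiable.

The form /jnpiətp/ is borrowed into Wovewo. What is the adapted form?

Substitution: /j/ → /ɹ/, giving /ɹnpiətp/.
Syllabifying with onset maximization leaves /ɹ/, /n/, /p/ stranded (at most one coda consonant is licensed; onsets are limited to one consonant).
Epenthesis after each stranded consonant: /ɹ/ → /ɹə/, /n/ → /nə/, /p/ → /pə/.

ɹənəpiətpə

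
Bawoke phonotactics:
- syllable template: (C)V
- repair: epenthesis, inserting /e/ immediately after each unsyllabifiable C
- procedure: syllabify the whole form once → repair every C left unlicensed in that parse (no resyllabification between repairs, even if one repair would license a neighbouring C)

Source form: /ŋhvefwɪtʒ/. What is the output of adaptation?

Syllabifying with onset maximization leaves /ŋ/, /h/, /f/, /t/, /ʒ/ stranded (no codas are permitted; onsets are limited to one consonant).
Epenthesis after each stranded consonant: /ŋ/ → /ŋe/, /h/ → /he/, /f/ → /fe/, /t/ → /te/, /ʒ/ → /ʒe/.

ŋehevefewɪteʒe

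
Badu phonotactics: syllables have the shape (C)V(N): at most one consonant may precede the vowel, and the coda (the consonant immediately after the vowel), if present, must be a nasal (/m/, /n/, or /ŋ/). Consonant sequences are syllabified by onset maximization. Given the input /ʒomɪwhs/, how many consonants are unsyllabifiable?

3

The consonants /w/, /h/, /s/ cannot be parsed into a legal (C)V(N) syllable (only a nasal (/m/, /n/, or /ŋ/) is licensed in coda position; onsets are limited to one consonant).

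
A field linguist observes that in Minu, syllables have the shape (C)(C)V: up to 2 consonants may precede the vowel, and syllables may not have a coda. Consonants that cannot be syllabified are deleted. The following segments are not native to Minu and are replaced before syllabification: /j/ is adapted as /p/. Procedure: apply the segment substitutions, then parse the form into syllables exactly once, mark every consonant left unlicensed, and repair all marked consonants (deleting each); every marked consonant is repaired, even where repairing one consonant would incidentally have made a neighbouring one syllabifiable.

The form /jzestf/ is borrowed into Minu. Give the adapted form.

Substitution: /j/ → /p/, giving /pzestf/.
Syllabifying with onset maximization leaves /s/, /t/, /f/ stranded (no codas are permitted; onsets may contain at most 2 consonants).
Each unlicensed consonant is deleted: /s/, /t/, /f/.

pze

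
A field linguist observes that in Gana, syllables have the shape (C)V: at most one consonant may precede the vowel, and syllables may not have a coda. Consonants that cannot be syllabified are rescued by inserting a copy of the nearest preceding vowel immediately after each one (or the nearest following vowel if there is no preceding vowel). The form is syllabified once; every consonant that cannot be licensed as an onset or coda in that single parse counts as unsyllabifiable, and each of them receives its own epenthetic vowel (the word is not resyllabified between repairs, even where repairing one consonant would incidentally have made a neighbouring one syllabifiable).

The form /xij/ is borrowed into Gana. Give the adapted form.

xiji

Under (C)V, the unsyllabifiable consonants are /j/ (no codas are permitted; onsets are limited to one consonant).
Inserting the epenthetic vowel yields /j/ → /ji/.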